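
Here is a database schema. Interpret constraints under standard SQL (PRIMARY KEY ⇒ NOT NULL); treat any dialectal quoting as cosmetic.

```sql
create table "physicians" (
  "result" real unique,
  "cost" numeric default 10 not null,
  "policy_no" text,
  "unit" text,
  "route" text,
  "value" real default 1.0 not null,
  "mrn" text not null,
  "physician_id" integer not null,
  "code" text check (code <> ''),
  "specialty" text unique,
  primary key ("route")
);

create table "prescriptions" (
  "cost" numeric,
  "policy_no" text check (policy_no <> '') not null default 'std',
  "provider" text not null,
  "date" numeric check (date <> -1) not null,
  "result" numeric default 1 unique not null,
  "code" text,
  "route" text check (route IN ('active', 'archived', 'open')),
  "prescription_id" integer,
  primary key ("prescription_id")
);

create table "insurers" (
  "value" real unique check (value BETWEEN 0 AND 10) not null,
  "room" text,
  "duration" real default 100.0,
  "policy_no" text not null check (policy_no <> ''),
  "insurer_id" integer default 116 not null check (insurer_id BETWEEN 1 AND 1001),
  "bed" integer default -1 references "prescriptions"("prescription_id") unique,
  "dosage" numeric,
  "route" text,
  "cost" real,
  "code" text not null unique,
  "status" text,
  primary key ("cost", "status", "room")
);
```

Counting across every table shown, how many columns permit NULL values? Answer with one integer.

12

physicians: 5 nullable (result, policy_no, unit, code, specialty — PK (route) and explicit NOT NULL columns excluded).
prescriptions: 3 nullable (cost, code, route — PK (prescription_id) and explicit NOT NULL columns excluded).
insurers: 4 nullable (duration, bed, dosage, route — PK (cost, status, room) and explicit NOT NULL columns excluded).
Total: 5 + 3 + 4 = 12.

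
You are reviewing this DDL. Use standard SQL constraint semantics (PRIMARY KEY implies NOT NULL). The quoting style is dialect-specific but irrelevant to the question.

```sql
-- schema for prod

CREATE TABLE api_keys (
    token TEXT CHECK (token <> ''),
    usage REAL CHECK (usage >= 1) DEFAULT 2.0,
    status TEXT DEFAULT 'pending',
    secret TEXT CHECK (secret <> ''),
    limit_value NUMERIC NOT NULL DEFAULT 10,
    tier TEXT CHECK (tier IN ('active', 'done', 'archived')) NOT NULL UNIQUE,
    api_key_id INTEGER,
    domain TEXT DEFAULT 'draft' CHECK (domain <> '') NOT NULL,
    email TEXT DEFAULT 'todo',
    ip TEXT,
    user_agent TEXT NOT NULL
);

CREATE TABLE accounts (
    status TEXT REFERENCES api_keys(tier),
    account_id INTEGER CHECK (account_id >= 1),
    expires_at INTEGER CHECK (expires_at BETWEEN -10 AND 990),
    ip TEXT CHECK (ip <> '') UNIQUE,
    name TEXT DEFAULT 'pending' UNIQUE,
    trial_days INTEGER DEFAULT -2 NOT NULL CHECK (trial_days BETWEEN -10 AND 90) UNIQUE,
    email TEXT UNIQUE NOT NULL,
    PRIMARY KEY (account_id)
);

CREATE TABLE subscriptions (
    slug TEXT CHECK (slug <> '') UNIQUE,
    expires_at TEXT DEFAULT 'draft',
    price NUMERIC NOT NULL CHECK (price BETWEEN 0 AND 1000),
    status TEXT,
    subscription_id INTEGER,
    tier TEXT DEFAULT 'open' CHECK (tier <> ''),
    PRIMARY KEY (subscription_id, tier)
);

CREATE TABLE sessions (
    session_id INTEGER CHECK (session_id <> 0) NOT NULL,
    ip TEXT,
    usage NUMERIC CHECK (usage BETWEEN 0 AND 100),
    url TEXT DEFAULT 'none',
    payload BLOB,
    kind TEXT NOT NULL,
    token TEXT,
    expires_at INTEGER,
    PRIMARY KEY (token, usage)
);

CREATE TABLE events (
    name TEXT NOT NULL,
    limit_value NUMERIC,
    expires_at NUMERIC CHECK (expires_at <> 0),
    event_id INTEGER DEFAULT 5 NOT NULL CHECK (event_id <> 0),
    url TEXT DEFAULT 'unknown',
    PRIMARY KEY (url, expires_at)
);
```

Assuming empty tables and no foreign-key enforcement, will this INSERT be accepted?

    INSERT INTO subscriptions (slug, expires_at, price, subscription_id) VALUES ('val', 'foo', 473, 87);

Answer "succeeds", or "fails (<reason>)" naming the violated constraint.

NOT NULL columns: price is supplied; subscription_id is supplied; tier defaults to 'open'.
CHECK constraints: 'val' satisfies (slug <> ''); 473 satisfies (price BETWEEN 0 AND 1000).
No constraint is violated.

succeeds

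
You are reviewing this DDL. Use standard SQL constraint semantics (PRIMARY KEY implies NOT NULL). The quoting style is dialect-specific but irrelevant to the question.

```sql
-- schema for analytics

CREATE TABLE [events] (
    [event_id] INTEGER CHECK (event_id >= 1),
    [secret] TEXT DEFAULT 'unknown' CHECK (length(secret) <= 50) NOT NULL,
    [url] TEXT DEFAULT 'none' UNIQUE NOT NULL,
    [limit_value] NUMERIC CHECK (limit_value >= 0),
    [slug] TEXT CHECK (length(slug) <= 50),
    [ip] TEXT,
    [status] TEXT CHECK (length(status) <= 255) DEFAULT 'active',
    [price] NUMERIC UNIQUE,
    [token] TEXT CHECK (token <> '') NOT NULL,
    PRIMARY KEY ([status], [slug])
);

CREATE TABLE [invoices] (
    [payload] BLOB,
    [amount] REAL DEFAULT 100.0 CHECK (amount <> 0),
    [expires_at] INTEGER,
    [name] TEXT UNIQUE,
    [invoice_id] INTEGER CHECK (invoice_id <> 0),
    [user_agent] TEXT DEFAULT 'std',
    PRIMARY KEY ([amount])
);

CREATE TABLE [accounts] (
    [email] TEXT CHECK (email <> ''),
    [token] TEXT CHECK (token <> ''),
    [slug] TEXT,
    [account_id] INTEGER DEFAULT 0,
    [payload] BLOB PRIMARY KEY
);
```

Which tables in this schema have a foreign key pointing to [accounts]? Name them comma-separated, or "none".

No REFERENCES clause anywhere in the schema names accounts.

none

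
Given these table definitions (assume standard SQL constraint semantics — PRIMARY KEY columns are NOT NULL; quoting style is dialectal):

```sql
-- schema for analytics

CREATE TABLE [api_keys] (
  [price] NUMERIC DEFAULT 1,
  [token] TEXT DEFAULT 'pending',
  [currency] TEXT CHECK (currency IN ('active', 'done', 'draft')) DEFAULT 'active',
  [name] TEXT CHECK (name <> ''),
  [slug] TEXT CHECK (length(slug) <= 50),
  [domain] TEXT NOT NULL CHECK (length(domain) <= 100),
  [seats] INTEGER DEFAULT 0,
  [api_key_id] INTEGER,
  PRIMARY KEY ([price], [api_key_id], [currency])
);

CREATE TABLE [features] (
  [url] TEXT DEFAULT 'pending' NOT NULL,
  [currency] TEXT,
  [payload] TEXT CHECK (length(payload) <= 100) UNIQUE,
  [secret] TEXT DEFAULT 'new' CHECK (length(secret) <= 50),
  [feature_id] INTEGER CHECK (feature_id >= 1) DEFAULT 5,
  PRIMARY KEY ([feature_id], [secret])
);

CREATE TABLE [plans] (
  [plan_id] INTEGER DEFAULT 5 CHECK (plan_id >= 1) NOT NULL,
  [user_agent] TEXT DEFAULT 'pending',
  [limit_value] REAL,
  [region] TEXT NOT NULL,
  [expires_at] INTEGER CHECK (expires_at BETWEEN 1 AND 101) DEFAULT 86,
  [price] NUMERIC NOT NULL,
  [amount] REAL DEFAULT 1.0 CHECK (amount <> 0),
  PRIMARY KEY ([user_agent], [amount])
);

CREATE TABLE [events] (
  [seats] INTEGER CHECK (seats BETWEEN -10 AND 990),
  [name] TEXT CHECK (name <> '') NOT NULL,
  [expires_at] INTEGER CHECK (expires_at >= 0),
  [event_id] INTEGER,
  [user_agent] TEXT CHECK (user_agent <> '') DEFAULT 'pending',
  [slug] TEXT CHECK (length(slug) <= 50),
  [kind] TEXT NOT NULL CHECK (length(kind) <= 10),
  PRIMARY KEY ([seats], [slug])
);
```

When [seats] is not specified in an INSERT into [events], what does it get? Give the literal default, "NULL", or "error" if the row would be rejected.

error

seats has no DEFAULT clause.
Omitting it would insert NULL, but it is part of the PRIMARY KEY, so the INSERT fails.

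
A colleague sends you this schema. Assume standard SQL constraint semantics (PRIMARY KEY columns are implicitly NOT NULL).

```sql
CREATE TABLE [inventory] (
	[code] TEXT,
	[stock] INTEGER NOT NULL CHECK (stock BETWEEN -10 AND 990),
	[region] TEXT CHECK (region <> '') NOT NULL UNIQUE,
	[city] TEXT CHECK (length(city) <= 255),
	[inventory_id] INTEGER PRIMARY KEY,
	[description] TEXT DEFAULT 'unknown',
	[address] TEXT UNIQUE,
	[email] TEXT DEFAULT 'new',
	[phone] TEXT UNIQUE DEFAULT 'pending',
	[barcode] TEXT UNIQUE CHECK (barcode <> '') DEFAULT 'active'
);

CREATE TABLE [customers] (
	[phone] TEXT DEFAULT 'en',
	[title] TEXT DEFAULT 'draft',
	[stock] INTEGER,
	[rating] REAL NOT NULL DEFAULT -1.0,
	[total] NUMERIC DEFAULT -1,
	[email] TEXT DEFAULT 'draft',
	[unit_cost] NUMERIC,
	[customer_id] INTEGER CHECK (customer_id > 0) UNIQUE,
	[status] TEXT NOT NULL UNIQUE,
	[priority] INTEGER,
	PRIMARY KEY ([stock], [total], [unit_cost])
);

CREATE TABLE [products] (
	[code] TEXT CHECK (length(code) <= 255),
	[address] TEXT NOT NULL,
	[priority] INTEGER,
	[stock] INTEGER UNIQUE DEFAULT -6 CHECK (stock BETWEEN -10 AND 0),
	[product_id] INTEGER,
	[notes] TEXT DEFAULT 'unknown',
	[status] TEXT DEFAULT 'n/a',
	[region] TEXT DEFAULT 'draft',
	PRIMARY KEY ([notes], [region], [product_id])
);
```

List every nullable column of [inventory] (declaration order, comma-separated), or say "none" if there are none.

code, city, description, address, email, phone, barcode

- code: no NOT NULL constraint applies → nullable.
- stock: declared NOT NULL → not nullable.
- region: declared NOT NULL → not nullable.
- city: CHECK does not forbid NULL (a CHECK constraint passes when its expression is NULL) → nullable.
- inventory_id: part of the PRIMARY KEY, which implies NOT NULL → not nullable.
- description: DEFAULT only fills an omitted column; an explicit NULL is still allowed → nullable.
- address: UNIQUE does not imply NOT NULL → nullable.
- email: DEFAULT only fills an omitted column; an explicit NULL is still allowed → nullable.
- phone: UNIQUE does not imply NOT NULL → nullable.
- barcode: CHECK does not forbid NULL (a CHECK constraint passes when its expression is NULL) → nullable.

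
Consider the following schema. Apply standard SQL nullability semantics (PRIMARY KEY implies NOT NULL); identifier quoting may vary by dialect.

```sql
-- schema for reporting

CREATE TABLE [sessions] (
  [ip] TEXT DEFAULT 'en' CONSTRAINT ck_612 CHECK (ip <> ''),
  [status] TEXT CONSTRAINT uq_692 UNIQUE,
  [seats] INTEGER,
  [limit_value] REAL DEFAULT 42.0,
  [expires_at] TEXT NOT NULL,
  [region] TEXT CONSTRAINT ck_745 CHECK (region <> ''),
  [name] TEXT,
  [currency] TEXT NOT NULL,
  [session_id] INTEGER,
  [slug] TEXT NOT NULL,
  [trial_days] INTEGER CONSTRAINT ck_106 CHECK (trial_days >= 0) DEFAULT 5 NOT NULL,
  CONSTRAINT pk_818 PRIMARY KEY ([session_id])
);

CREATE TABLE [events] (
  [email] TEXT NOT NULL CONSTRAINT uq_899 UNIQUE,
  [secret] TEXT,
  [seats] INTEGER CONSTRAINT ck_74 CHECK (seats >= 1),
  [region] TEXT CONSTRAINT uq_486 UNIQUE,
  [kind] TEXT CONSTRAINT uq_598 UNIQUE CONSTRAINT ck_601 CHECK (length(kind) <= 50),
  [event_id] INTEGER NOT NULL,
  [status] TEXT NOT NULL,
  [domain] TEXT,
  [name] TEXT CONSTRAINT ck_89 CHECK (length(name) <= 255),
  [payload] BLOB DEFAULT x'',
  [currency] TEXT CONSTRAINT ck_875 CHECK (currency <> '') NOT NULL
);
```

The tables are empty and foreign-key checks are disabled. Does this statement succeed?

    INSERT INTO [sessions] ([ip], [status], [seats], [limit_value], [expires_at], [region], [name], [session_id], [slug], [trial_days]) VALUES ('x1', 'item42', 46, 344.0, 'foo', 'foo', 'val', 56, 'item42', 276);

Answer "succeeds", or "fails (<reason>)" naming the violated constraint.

currency is omitted from the column list and has no DEFAULT, so it would receive NULL.
But currency is declared NOT NULL.

fails (NOT NULL on currency)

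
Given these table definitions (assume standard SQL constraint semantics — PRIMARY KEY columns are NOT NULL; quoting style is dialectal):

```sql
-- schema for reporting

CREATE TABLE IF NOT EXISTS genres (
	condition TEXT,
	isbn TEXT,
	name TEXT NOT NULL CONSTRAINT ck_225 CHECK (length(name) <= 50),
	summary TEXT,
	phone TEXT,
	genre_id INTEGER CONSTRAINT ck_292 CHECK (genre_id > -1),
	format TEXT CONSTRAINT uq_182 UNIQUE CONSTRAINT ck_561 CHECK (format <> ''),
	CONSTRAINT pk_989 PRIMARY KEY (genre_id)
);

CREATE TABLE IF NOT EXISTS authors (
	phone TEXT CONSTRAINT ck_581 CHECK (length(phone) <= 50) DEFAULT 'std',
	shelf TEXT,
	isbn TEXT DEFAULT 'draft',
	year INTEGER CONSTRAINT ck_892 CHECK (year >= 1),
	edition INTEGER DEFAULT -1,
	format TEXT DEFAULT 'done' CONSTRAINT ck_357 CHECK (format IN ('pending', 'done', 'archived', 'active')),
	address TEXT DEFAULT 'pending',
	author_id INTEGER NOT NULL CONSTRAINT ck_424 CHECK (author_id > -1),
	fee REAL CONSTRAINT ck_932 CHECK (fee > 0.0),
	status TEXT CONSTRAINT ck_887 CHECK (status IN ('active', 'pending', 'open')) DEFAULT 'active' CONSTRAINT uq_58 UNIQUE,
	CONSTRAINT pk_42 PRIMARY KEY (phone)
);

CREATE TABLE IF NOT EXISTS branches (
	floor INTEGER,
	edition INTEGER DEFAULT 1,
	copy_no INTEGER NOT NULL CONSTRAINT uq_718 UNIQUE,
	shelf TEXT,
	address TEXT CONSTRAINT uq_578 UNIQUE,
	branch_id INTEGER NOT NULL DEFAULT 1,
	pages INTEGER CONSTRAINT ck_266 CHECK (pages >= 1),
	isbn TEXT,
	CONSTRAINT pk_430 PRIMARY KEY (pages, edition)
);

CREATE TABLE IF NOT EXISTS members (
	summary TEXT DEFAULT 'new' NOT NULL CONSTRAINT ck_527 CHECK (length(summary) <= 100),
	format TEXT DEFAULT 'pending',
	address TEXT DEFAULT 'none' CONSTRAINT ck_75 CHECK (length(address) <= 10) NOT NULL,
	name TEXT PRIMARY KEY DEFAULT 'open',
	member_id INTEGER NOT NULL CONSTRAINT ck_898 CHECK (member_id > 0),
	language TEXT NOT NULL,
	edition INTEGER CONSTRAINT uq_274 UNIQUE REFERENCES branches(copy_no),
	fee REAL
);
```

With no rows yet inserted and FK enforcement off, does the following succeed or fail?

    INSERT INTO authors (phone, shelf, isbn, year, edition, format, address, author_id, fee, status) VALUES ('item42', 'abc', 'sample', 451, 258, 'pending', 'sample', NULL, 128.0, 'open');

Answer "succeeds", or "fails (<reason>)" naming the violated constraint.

author_id is explicitly set to NULL, but author_id is declared NOT NULL.

fails (NOT NULL on author_id)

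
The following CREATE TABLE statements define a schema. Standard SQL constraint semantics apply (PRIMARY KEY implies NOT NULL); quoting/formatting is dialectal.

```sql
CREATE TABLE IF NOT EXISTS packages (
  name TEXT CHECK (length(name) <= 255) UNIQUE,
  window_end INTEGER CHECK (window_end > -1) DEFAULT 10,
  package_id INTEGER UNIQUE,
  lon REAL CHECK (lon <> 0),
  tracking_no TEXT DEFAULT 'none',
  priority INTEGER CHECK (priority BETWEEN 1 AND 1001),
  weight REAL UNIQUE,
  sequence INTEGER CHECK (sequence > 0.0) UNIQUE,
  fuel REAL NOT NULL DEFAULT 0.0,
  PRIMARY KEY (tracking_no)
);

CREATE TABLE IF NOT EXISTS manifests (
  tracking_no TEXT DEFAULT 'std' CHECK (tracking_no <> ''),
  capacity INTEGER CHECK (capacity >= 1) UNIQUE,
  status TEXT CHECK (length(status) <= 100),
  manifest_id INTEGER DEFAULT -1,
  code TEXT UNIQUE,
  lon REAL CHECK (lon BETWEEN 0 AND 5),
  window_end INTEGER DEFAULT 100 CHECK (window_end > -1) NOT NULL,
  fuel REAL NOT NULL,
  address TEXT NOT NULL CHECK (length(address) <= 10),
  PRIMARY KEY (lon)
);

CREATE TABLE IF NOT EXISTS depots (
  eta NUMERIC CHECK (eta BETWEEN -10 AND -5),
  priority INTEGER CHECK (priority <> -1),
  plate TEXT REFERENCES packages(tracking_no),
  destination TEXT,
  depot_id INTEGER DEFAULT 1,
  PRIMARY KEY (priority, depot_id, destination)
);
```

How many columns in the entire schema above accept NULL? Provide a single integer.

14

packages: 7 nullable (name, window_end, package_id, lon, priority, weight, sequence — PK (tracking_no) and explicit NOT NULL columns excluded).
manifests: 5 nullable (tracking_no, capacity, status, manifest_id, code — PK (lon) and explicit NOT NULL columns excluded).
depots: 2 nullable (eta, plate — PK (priority, depot_id, destination) and explicit NOT NULL columns excluded).
Total: 7 + 5 + 2 = 14.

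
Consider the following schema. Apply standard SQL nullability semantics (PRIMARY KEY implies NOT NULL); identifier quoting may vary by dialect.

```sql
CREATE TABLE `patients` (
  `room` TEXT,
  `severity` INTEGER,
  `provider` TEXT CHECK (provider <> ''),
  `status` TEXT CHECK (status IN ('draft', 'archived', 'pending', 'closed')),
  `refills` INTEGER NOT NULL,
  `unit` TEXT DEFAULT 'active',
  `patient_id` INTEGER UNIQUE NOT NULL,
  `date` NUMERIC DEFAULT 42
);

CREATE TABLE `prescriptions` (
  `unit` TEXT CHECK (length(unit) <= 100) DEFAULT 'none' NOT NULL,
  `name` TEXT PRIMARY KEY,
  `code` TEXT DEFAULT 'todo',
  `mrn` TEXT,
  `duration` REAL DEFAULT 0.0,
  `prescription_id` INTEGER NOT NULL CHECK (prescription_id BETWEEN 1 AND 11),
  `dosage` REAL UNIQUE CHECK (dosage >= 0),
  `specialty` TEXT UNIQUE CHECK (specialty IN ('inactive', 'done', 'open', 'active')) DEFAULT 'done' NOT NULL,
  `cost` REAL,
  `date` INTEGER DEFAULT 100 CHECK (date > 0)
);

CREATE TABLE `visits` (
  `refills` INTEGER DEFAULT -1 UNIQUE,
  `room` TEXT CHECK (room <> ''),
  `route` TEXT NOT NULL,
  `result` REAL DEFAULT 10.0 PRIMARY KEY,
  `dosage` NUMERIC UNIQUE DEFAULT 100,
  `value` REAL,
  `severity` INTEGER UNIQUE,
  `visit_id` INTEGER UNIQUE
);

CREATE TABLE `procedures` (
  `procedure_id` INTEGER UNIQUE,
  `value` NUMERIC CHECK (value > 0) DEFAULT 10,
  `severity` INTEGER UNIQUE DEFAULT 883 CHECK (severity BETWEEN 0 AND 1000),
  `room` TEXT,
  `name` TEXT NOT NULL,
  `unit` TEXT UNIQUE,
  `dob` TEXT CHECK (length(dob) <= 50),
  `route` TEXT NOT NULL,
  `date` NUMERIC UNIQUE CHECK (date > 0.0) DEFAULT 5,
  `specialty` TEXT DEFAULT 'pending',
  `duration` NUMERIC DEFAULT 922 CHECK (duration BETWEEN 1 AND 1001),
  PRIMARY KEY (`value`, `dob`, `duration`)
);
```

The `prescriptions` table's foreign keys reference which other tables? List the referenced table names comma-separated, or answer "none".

No column in prescriptions has a REFERENCES clause.

none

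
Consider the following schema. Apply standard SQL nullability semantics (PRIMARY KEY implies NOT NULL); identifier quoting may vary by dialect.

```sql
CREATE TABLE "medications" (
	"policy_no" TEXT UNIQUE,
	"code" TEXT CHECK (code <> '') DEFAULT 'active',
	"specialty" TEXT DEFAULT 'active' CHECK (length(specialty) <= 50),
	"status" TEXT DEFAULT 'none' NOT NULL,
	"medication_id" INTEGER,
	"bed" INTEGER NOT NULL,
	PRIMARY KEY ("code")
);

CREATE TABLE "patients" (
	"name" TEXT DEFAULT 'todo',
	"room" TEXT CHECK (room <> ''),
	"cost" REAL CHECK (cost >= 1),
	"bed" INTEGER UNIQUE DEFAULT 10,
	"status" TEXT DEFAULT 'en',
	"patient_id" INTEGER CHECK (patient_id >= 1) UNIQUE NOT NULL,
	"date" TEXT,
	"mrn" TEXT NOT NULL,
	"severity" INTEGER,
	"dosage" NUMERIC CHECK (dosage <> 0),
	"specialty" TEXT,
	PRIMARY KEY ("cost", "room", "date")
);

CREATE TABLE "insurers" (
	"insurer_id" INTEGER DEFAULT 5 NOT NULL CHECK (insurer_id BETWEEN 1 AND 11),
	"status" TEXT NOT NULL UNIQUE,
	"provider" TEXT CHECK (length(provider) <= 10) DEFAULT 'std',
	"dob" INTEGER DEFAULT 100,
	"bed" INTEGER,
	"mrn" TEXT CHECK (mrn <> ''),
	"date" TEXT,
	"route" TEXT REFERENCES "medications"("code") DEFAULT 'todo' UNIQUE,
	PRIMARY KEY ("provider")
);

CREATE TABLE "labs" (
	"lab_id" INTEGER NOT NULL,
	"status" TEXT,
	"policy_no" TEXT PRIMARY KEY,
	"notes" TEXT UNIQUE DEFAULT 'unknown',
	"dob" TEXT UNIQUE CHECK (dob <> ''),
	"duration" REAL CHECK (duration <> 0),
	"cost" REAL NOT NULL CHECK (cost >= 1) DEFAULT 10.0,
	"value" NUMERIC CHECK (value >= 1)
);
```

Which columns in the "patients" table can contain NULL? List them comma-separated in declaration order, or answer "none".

name, bed, status, severity, dosage, specialty

- name: DEFAULT only fills an omitted column; an explicit NULL is still allowed → nullable.
- room: part of the PRIMARY KEY, which implies NOT NULL → not nullable.
- cost: part of the PRIMARY KEY, which implies NOT NULL → not nullable.
- bed: UNIQUE does not imply NOT NULL → nullable.
- status: DEFAULT only fills an omitted column; an explicit NULL is still allowed → nullable.
- patient_id: declared NOT NULL → not nullable.
- date: part of the PRIMARY KEY, which implies NOT NULL → not nullable.
- mrn: declared NOT NULL → not nullable.
- severity: no NOT NULL constraint applies → nullable.
- dosage: CHECK does not forbid NULL (a CHECK constraint passes when its expression is NULL) → nullable.
- specialty: no NOT NULL constraint applies → nullable.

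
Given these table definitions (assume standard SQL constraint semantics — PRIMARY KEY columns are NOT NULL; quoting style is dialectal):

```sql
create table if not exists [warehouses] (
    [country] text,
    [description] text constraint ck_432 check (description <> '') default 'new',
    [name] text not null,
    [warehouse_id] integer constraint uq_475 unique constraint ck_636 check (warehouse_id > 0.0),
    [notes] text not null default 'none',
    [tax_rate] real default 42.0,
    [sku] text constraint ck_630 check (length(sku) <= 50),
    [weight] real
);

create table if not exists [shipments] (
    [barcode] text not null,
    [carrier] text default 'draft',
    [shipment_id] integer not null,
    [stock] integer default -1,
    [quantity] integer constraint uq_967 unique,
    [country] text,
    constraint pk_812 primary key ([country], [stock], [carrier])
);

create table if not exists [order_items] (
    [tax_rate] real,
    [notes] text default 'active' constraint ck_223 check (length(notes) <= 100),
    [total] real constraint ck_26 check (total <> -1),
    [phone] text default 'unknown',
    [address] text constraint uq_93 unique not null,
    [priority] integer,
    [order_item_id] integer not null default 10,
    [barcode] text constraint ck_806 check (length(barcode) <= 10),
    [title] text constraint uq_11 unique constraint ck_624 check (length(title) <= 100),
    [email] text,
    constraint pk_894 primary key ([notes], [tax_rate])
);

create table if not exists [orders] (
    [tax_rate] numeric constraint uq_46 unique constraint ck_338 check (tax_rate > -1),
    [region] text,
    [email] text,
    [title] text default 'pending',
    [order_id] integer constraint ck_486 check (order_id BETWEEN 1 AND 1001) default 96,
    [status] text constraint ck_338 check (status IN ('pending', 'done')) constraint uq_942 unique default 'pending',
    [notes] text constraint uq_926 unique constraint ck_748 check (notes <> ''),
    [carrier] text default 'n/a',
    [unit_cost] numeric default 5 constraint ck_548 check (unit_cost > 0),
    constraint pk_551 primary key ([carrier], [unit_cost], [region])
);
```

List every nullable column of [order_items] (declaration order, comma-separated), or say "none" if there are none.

total, phone, priority, barcode, title, email

- tax_rate: part of the PRIMARY KEY, which implies NOT NULL → not nullable.
- notes: part of the PRIMARY KEY, which implies NOT NULL → not nullable.
- total: CHECK does not forbid NULL (a CHECK constraint passes when its expression is NULL) → nullable.
- phone: DEFAULT only fills an omitted column; an explicit NULL is still allowed → nullable.
- address: declared NOT NULL → not nullable.
- priority: no NOT NULL constraint applies → nullable.
- order_item_id: declared NOT NULL → not nullable.
- barcode: CHECK does not forbid NULL (a CHECK constraint passes when its expression is NULL) → nullable.
- title: CHECK does not forbid NULL (a CHECK constraint passes when its expression is NULL) → nullable.
- email: no NOT NULL constraint applies → nullable.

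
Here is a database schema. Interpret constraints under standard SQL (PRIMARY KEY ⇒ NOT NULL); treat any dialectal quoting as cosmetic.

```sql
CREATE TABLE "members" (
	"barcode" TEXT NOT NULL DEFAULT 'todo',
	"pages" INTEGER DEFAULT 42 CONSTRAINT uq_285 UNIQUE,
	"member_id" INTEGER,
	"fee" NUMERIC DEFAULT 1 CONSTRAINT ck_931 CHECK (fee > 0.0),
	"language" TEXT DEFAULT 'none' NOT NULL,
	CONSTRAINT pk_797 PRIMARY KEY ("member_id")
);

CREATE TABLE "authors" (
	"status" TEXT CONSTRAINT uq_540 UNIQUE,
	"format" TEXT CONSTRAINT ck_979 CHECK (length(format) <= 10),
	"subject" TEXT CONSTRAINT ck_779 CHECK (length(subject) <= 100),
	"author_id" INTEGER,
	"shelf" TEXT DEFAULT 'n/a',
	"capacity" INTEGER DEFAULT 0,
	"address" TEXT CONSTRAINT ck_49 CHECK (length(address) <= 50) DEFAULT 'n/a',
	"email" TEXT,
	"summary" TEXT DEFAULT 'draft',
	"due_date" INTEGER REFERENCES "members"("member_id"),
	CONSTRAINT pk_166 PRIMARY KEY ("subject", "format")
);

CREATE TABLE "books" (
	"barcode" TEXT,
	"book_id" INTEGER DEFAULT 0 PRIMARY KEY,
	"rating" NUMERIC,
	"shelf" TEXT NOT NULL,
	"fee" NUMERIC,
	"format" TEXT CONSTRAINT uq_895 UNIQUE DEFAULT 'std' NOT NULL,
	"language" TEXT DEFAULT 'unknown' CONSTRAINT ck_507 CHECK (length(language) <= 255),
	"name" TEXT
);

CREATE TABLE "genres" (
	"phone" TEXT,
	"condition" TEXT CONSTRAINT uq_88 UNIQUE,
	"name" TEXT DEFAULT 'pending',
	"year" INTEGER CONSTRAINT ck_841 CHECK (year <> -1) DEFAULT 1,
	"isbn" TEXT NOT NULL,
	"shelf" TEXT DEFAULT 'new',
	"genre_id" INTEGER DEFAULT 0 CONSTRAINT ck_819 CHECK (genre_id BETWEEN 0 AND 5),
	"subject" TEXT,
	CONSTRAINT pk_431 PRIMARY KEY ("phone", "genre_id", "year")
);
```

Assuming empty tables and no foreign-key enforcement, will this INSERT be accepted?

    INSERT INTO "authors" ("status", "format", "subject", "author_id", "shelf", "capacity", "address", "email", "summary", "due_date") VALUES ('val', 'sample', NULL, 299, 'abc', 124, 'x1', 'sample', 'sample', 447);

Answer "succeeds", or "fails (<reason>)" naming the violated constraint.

fails (NOT NULL on subject)

subject is explicitly set to NULL, but subject is part of the PRIMARY KEY (implied NOT NULL).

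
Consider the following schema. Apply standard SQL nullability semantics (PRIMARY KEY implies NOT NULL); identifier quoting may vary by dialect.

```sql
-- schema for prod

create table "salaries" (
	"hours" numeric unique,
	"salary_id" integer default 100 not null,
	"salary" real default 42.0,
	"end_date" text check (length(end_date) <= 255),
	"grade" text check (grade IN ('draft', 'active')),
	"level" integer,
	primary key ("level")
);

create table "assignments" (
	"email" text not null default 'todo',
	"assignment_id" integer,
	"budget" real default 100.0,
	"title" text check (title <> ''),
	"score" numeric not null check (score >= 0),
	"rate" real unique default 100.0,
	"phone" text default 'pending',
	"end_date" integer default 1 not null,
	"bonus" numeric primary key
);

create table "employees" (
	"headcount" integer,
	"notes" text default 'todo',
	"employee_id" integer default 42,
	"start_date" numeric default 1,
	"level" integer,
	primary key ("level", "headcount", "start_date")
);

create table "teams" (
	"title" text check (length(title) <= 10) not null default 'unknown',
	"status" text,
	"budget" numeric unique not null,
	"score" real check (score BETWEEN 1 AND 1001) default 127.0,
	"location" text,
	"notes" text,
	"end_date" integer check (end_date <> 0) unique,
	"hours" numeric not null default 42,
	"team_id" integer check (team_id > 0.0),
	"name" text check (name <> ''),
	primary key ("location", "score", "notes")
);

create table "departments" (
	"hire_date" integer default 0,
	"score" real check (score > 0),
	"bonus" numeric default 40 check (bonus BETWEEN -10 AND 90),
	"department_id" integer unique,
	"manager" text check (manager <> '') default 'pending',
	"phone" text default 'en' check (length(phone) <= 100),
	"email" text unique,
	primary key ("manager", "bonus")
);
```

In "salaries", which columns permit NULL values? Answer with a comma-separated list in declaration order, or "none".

- hours: UNIQUE does not imply NOT NULL → nullable.
- salary_id: declared NOT NULL → not nullable.
- salary: DEFAULT only fills an omitted column; an explicit NULL is still allowed → nullable.
- end_date: CHECK does not forbid NULL (a CHECK constraint passes when its expression is NULL) → nullable.
- grade: CHECK does not forbid NULL (a CHECK constraint passes when its expression is NULL) → nullable.
- level: part of the PRIMARY KEY, which implies NOT NULL → not nullable.

hours, salary, end_date, grade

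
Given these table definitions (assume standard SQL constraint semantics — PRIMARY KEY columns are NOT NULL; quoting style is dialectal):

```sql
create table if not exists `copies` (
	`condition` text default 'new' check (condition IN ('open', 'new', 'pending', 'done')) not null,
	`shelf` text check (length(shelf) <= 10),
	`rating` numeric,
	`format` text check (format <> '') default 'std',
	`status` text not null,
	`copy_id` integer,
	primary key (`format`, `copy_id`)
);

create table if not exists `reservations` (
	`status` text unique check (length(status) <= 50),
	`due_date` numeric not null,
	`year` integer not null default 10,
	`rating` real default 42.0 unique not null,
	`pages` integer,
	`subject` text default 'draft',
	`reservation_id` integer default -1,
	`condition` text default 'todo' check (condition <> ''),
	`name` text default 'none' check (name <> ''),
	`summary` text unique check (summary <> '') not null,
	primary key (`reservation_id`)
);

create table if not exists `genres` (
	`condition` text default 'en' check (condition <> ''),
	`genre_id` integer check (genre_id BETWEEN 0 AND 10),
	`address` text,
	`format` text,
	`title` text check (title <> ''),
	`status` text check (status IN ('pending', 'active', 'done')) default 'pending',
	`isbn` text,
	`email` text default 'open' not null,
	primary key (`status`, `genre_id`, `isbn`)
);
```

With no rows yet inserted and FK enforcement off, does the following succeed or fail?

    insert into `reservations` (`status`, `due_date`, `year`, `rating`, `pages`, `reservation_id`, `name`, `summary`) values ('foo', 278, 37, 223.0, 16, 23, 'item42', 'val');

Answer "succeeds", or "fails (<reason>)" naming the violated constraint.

NOT NULL columns: due_date is supplied; rating is supplied; reservation_id is supplied; summary is supplied; year is supplied.
CHECK constraints: 'foo' satisfies (length(status) <= 50); 'item42' satisfies (name <> ''); 'val' satisfies (summary <> '').
No constraint is violated.

succeeds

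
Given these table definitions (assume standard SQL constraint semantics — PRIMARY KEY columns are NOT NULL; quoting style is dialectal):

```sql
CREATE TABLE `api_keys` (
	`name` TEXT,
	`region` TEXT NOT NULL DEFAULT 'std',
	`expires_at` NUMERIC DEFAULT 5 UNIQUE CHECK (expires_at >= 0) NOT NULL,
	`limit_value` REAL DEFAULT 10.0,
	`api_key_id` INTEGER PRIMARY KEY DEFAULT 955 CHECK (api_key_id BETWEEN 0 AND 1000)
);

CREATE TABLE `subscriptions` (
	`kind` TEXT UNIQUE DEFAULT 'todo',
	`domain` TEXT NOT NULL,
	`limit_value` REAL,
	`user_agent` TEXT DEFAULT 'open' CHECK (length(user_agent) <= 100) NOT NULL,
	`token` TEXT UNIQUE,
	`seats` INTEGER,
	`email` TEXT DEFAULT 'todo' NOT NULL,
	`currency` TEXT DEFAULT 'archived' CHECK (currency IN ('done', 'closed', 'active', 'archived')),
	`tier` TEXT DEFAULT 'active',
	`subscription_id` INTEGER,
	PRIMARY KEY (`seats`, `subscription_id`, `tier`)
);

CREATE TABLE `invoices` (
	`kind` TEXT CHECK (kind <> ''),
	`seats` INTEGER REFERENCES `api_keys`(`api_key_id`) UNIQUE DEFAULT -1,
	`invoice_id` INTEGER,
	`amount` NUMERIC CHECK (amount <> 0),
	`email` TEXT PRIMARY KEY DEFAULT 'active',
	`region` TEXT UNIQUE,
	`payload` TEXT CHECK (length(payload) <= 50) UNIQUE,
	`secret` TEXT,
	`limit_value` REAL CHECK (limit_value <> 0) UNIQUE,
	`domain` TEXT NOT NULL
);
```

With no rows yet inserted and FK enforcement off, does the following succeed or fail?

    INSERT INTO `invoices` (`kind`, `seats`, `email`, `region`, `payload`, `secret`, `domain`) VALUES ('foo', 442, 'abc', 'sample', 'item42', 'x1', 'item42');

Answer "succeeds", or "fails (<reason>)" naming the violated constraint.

succeeds

NOT NULL columns: domain is supplied; email is supplied.
CHECK constraints: 'foo' satisfies (kind <> ''); 'item42' satisfies (length(payload) <= 50).
No constraint is violated.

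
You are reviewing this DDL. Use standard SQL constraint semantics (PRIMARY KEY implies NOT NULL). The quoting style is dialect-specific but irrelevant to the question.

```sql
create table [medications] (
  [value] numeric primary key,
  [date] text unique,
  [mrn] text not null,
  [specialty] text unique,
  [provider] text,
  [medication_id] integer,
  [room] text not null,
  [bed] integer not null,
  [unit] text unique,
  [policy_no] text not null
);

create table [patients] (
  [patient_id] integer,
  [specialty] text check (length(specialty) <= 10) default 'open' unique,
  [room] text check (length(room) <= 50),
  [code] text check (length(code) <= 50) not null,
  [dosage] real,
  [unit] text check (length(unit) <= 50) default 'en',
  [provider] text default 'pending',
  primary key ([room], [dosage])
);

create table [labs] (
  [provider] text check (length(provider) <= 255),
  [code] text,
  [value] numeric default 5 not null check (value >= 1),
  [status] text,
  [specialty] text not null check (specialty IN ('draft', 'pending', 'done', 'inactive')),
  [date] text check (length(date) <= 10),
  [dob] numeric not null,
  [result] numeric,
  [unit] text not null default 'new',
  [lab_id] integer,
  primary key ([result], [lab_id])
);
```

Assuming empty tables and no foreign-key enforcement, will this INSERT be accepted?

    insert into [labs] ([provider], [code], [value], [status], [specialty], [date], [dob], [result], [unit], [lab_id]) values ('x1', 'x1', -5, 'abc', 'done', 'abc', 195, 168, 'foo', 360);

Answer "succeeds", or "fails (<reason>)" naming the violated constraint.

The value -5 for value violates CHECK (value >= 1).

fails (CHECK on value)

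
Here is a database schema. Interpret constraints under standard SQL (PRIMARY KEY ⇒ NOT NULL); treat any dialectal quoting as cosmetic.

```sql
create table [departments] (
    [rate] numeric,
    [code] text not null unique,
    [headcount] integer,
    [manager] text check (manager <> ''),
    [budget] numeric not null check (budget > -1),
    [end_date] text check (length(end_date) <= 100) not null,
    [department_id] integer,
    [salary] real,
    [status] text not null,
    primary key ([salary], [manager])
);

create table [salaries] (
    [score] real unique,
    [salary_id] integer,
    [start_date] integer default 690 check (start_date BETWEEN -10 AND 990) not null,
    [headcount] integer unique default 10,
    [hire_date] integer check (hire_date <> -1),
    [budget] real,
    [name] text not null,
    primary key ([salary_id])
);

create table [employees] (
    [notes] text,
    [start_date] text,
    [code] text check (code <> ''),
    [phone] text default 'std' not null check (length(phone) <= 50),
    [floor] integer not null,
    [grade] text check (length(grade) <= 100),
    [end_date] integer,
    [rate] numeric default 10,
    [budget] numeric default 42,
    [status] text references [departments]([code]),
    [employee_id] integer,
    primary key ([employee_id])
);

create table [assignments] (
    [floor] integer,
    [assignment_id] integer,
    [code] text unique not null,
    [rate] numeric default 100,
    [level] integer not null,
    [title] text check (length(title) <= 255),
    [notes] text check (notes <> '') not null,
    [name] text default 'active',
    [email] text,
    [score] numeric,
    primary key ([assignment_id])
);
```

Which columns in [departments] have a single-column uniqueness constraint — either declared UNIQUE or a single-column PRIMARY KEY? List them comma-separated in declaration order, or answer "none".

- rate: no UNIQUE or single-column PK constraint.
- code: declared UNIQUE → unique.
- headcount: no UNIQUE or single-column PK constraint.
- manager: part of a composite PRIMARY KEY — only the tuple is unique, not this column on its own.
- budget: no UNIQUE or single-column PK constraint.
- end_date: no UNIQUE or single-column PK constraint.
- department_id: no UNIQUE or single-column PK constraint.
- salary: part of a composite PRIMARY KEY — only the tuple is unique, not this column on its own.
- status: no UNIQUE or single-column PK constraint.

code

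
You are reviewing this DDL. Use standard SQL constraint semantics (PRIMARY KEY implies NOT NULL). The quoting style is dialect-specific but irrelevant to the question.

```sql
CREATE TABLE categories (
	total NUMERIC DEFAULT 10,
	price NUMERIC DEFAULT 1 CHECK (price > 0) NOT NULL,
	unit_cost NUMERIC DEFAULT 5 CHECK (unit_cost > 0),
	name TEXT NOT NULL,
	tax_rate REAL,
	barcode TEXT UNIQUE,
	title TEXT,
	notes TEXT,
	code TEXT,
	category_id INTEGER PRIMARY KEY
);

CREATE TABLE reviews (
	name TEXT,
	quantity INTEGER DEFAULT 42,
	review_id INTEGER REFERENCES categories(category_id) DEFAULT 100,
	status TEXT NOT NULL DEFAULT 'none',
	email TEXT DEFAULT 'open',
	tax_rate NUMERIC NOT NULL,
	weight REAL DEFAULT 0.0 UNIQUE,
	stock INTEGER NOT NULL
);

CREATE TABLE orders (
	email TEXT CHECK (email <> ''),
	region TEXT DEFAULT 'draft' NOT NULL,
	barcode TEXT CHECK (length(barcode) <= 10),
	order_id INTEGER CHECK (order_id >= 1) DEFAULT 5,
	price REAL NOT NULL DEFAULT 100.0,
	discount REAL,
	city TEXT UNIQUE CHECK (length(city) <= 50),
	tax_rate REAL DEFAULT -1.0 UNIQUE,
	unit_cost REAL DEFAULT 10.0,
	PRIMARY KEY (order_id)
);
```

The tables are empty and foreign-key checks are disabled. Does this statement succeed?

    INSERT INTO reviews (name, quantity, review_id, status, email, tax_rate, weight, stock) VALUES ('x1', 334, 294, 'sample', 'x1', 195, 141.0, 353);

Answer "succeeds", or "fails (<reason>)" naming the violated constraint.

succeeds

NOT NULL columns: status is supplied; stock is supplied; tax_rate is supplied.
No constraint is violated.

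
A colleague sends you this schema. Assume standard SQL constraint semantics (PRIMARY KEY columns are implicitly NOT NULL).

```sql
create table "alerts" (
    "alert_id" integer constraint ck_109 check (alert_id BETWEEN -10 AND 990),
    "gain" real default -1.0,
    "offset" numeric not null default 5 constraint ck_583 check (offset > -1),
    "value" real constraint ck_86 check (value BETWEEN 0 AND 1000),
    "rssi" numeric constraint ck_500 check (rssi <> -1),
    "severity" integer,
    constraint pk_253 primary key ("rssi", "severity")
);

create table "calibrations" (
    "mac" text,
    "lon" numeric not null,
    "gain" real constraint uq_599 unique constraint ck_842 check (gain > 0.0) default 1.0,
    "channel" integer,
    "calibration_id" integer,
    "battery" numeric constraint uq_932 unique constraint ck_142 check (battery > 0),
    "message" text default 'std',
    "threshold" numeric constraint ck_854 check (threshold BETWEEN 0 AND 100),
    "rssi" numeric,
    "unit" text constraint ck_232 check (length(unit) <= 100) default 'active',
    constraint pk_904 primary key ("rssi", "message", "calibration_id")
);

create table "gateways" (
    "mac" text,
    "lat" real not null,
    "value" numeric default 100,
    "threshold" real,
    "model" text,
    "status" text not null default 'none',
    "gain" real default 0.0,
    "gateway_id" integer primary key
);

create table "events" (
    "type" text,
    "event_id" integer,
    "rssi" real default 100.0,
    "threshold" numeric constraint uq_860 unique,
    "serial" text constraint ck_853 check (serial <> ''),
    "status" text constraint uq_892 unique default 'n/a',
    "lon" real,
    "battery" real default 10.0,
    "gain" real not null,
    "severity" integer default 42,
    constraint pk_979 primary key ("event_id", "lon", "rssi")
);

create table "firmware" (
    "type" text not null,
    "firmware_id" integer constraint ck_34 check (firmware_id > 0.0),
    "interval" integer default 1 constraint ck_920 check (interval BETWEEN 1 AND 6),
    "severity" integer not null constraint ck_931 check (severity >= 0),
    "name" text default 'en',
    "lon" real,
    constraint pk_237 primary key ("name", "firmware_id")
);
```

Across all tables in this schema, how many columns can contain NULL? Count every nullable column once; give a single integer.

alerts: 3 nullable (alert_id, gain, value — PK (rssi, severity) and explicit NOT NULL columns excluded).
calibrations: 6 nullable (mac, gain, channel, battery, threshold, unit — PK (rssi, message, calibration_id) and explicit NOT NULL columns excluded).
gateways: 5 nullable (mac, value, threshold, model, gain — PK (gateway_id) and explicit NOT NULL columns excluded).
events: 6 nullable (type, threshold, serial, status, battery, severity — PK (event_id, lon, rssi) and explicit NOT NULL columns excluded).
firmware: 2 nullable (interval, lon — PK (name, firmware_id) and explicit NOT NULL columns excluded).
Total: 3 + 6 + 5 + 6 + 2 = 22.

22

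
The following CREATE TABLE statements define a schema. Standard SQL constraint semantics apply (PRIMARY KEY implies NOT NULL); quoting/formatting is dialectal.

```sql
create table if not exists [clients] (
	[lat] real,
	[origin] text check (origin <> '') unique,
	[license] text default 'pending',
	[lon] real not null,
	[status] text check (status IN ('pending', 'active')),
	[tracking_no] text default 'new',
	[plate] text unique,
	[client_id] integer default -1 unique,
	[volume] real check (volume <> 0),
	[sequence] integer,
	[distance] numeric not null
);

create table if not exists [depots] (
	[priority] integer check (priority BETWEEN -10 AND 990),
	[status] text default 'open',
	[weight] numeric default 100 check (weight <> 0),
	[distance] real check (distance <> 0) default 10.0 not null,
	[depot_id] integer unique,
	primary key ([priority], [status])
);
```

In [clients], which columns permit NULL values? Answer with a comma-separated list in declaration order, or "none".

- lat: no NOT NULL constraint applies → nullable.
- origin: CHECK does not forbid NULL (a CHECK constraint passes when its expression is NULL) → nullable.
- license: DEFAULT only fills an omitted column; an explicit NULL is still allowed → nullable.
- lon: declared NOT NULL → not nullable.
- status: CHECK does not forbid NULL (a CHECK constraint passes when its expression is NULL) → nullable.
- tracking_no: DEFAULT only fills an omitted column; an explicit NULL is still allowed → nullable.
- plate: UNIQUE does not imply NOT NULL → nullable.
- client_id: UNIQUE does not imply NOT NULL → nullable.
- volume: CHECK does not forbid NULL (a CHECK constraint passes when its expression is NULL) → nullable.
- sequence: no NOT NULL constraint applies → nullable.
- distance: declared NOT NULL → not nullable.

lat, origin, license, status, tracking_no, plate, client_id, volume, sequence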